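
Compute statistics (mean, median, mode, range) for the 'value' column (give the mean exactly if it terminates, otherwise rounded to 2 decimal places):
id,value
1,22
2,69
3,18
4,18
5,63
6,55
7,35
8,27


Data: [22, 69, 18, 18, 63, 55, 35, 27]
Count: 8
Sum: 307
Mean: 307/8 = 38.375
Sorted: [18, 18, 22, 27, 35, 55, 63, 69]
Median: 31.0
Mode: 18 (2 times)
Range: 69 - 18 = 51
Min: 18, Max: 69

mean=38.375, median=31.0, mode=18, range=51


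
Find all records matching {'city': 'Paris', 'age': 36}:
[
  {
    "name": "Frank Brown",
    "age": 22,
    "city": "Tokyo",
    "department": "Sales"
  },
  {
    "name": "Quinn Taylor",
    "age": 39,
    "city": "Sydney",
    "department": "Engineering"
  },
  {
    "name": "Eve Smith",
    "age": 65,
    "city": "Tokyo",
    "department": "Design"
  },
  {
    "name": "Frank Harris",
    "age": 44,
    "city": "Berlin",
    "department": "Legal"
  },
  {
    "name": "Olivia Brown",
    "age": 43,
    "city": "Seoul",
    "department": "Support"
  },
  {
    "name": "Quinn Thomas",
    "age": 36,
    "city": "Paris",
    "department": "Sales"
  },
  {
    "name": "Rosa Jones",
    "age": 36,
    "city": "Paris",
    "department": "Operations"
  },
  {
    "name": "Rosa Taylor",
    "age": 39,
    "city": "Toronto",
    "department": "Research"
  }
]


Search criteria: {'city': 'Paris', 'age': 36}

Checking 8 records:
  Frank Brown: {city: Tokyo, age: 22}
  Quinn Taylor: {city: Sydney, age: 39}
  Eve Smith: {city: Tokyo, age: 65}
  Frank Harris: {city: Berlin, age: 44}
  Olivia Brown: {city: Seoul, age: 43}
  Quinn Thomas: {city: Paris, age: 36} <-- MATCH
  Rosa Jones: {city: Paris, age: 36} <-- MATCH
  Rosa Taylor: {city: Toronto, age: 39}

Matches: ["Quinn Thomas", "Rosa Jones"]

["Quinn Thomas", "Rosa Jones"]


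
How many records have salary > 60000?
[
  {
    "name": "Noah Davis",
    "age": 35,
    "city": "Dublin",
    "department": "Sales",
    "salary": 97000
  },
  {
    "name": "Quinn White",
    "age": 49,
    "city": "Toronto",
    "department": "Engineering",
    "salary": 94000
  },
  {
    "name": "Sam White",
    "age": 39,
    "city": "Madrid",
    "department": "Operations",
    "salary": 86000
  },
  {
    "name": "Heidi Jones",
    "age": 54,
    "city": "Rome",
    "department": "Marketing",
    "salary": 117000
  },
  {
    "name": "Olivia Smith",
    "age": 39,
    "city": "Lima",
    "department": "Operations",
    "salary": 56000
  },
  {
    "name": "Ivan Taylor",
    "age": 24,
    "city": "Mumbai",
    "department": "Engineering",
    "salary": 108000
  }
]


Data: 6 records
Condition: salary > 60000

Checking each record:
  Noah Davis: 97000 MATCH
  Quinn White: 94000 MATCH
  Sam White: 86000 MATCH
  Heidi Jones: 117000 MATCH
  Olivia Smith: 56000
  Ivan Taylor: 108000 MATCH

Count: 5

5


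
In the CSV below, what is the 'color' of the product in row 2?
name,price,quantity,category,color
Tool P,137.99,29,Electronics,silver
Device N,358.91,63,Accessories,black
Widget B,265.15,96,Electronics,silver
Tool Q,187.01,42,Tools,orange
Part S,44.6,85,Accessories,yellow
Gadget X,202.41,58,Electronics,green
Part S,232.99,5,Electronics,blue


Query: Row 2 ('Device N'), column 'color'
Value: black

black


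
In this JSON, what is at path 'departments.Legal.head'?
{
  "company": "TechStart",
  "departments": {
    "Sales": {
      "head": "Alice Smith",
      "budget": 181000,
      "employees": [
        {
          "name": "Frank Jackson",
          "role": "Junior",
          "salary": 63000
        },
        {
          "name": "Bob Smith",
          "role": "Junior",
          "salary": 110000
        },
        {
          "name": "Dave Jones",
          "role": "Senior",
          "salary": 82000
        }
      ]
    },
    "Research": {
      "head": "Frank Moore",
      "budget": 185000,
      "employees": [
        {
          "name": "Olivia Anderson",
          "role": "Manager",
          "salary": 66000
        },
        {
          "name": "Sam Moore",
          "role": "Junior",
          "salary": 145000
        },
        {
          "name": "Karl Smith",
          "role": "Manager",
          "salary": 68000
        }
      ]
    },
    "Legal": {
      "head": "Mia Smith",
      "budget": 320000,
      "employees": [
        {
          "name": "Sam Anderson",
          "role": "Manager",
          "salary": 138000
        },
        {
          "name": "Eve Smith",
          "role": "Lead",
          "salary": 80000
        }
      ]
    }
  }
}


Path: departments.Legal.head

Navigate:
  -> departments
  -> Legal
  -> head = 'Mia Smith'

Mia Smith


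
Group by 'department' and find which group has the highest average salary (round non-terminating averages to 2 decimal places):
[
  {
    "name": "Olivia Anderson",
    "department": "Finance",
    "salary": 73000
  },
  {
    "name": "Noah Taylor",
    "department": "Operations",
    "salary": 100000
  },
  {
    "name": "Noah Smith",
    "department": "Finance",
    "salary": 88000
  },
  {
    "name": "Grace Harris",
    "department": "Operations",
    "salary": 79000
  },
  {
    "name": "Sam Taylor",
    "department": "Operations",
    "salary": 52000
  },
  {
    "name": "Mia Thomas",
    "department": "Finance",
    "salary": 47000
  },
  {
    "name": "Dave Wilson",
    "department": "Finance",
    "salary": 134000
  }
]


Group by: department

Groups:
  Finance: 4 people, avg salary = 342000/4 = $85500
  Operations: 3 people, avg salary = 231000/3 = $77000

Highest average salary: Finance ($85500)

Finance ($85500)


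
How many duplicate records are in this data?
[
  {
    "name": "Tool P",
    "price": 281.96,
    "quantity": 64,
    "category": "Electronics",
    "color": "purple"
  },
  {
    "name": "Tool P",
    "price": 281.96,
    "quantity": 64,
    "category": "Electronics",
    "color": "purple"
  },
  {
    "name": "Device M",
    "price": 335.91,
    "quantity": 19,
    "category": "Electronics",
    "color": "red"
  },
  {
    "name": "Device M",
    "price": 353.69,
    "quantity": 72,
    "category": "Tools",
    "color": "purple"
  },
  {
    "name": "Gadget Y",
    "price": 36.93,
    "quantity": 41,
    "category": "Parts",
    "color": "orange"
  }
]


Checking 5 records for duplicates:

  Row 1: Tool P ($281.96, qty 64)
  Row 2: Tool P ($281.96, qty 64) <-- DUPLICATE
  Row 3: Device M ($335.91, qty 19)
  Row 4: Device M ($353.69, qty 72)
  Row 5: Gadget Y ($36.93, qty 41)

Duplicates found: 1
Unique records: 4

1 duplicates, 4 unique


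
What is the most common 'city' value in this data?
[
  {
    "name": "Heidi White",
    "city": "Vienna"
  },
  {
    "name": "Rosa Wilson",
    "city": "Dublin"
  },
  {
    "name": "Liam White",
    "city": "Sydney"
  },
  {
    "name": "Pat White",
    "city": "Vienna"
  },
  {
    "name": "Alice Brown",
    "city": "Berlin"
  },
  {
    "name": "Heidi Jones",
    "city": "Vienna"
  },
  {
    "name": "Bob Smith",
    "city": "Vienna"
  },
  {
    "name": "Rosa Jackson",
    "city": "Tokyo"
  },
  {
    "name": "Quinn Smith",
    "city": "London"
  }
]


Counting 'city' values across 9 records:

  Vienna: 4 ####
  Dublin: 1 #
  Sydney: 1 #
  Berlin: 1 #
  Tokyo: 1 #
  London: 1 #

Most common: Vienna (4 times)

Vienna (4 times)


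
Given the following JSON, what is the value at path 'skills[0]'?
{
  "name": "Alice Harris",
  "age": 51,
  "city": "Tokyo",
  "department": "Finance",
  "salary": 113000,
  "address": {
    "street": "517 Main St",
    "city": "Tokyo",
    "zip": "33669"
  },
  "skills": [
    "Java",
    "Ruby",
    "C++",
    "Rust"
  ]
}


Query: skills[0]
Path: skills -> first element
Value: Java

Java


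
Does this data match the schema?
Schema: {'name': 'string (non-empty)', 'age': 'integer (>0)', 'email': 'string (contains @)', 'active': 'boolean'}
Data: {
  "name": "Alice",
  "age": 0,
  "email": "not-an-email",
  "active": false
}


Validating each field against schema:
  name: OK (non-empty string)
  age: FAIL (0 is not > 0)
  email: FAIL ("not-an-email" does not contain @)
  active: OK (boolean)

Result: INVALID (2 errors: age, email)

INVALID (2 errors: age, email)


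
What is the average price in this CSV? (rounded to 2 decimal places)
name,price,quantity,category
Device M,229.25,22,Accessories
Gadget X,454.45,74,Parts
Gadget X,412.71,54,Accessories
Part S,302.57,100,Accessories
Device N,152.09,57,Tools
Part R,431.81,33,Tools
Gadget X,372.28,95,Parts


Computing average price:
Values: [229.25, 454.45, 412.71, 302.57, 152.09, 431.81, 372.28]
Sum = 2355.16
Count = 7
Average = 2355.16/7 ≈ 336.45 (rounded to 2 decimal places)

336.45


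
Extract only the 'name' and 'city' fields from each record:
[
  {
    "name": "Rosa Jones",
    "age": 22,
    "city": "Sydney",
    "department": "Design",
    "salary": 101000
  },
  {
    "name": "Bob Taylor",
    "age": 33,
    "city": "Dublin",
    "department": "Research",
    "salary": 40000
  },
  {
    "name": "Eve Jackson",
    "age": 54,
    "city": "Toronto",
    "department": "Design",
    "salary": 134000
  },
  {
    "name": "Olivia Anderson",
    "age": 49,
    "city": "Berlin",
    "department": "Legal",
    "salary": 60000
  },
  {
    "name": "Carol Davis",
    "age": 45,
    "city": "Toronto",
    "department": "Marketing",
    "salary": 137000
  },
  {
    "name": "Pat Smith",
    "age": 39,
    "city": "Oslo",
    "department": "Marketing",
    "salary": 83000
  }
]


Original: 6 records with fields: name, age, city, department, salary
Keep: ['name', 'city']
Drop: ['age', 'department', 'salary']
Result: 6 records, 2 fields each

[
  {
    "name": "Rosa Jones",
    "city": "Sydney"
  },
  {
    "name": "Bob Taylor",
    "city": "Dublin"
  },
  {
    "name": "Eve Jackson",
    "city": "Toronto"
  },
  {
    "name": "Olivia Anderson",
    "city": "Berlin"
  },
  {
    "name": "Carol Davis",
    "city": "Toronto"
  },
  {
    "name": "Pat Smith",
    "city": "Oslo"
  }
]


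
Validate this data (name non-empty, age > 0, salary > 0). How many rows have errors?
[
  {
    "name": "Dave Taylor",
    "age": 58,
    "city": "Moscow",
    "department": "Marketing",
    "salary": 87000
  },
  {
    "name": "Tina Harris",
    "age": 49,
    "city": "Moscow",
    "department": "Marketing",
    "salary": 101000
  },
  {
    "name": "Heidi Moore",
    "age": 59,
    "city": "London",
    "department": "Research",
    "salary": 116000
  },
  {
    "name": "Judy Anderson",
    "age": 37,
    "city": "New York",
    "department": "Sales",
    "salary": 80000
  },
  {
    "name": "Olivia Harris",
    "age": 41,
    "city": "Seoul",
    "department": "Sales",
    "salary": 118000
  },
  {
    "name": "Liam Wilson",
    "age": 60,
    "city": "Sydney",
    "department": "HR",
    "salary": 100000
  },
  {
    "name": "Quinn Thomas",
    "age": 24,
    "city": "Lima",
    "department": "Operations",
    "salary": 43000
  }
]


Validating 7 records:
Rules: name non-empty, age > 0, salary > 0

  Row 1 (Dave Taylor): OK
  Row 2 (Tina Harris): OK
  Row 3 (Heidi Moore): OK
  Row 4 (Judy Anderson): OK
  Row 5 (Olivia Harris): OK
  Row 6 (Liam Wilson): OK
  Row 7 (Quinn Thomas): OK

Total errors: 0

0 errors


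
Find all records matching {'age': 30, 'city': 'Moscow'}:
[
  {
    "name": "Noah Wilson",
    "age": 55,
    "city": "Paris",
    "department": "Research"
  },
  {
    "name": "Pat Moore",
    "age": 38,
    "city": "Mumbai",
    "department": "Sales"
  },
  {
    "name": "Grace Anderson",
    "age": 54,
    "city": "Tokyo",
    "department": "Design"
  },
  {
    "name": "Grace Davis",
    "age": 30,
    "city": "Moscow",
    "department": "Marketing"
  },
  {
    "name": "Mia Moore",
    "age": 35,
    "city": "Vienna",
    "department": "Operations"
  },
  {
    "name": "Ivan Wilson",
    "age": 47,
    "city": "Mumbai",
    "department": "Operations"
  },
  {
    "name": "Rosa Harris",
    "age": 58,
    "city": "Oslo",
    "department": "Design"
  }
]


Search criteria: {'age': 30, 'city': 'Moscow'}

Checking 7 records:
  Noah Wilson: {age: 55, city: Paris}
  Pat Moore: {age: 38, city: Mumbai}
  Grace Anderson: {age: 54, city: Tokyo}
  Grace Davis: {age: 30, city: Moscow} <-- MATCH
  Mia Moore: {age: 35, city: Vienna}
  Ivan Wilson: {age: 47, city: Mumbai}
  Rosa Harris: {age: 58, city: Oslo}

Matches: ["Grace Davis"]

["Grace Davis"]


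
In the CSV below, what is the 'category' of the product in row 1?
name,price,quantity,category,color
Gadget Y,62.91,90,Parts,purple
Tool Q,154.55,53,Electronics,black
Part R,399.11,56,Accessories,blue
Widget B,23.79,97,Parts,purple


Query: Row 1 ('Gadget Y'), column 'category'
Value: Parts

Parts


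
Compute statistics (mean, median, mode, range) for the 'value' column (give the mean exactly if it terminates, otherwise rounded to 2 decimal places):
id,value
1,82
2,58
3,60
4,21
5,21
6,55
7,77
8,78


Data: [82, 58, 60, 21, 21, 55, 77, 78]
Count: 8
Sum: 452
Mean: 452/8 = 56.5
Sorted: [21, 21, 55, 58, 60, 77, 78, 82]
Median: 59.0
Mode: 21 (2 times)
Range: 82 - 21 = 61
Min: 21, Max: 82

mean=56.5, median=59.0, mode=21, range=61


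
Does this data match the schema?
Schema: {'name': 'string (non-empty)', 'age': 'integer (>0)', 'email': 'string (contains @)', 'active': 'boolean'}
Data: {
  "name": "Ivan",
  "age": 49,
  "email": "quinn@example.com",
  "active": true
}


Validating each field against schema:
  name: OK (non-empty string)
  age: OK (positive integer)
  email: OK (string with @)
  active: OK (boolean)

Result: VALID

VALID


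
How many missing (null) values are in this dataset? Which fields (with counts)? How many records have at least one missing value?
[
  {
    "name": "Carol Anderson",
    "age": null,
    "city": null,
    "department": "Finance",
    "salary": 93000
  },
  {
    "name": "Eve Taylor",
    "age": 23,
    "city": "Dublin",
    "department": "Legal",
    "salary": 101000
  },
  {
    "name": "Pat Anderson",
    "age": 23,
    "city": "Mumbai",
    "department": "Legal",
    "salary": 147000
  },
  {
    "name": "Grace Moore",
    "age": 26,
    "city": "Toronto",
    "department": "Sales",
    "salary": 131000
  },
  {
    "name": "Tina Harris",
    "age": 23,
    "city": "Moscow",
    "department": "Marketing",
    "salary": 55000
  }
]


Checking for missing (null) values in 5 records:

  Carol Anderson: age, city
  Eve Taylor: complete
  Pat Anderson: complete
  Grace Moore: complete
  Tina Harris: complete

Per field:
  name: 0 missing
  age: 1 missing
  city: 1 missing
  department: 0 missing
  salary: 0 missing

Total missing values: 2
Records with any missing: 1

2 missing values (age: 1, city: 1); 1 incomplete records


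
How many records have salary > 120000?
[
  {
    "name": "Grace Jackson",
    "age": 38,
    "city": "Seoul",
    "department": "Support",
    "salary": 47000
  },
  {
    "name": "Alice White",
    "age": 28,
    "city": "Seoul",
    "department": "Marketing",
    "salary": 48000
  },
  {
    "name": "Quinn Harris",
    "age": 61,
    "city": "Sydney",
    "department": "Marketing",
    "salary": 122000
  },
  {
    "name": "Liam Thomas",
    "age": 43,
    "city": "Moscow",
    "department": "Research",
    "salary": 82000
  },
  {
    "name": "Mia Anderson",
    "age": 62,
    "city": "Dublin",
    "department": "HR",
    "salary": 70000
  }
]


Data: 5 records
Condition: salary > 120000

Checking each record:
  Grace Jackson: 47000
  Alice White: 48000
  Quinn Harris: 122000 MATCH
  Liam Thomas: 82000
  Mia Anderson: 70000

Count: 1

1


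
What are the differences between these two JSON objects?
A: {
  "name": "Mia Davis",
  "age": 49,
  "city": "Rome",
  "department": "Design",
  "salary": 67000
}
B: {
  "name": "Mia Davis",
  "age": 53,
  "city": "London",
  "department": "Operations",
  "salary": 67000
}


Comparing each field (in key order):
  name: same
  age: DIFFERENT
  city: DIFFERENT
  department: DIFFERENT
  salary: same
Differences:
  age: 49 -> 53
  city: Rome -> London
  department: Design -> Operations

3 field(s) changed

3 changes: age, city, department


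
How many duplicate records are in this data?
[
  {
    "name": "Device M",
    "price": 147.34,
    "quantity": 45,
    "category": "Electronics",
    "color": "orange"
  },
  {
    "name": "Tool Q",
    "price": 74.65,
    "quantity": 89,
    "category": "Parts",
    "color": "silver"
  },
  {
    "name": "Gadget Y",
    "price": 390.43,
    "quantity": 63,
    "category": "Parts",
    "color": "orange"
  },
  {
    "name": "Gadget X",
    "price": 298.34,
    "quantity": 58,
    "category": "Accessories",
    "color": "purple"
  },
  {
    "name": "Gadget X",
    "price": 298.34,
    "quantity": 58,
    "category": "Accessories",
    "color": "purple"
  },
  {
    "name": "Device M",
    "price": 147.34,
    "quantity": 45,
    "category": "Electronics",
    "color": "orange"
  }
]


Checking 6 records for duplicates:

  Row 1: Device M ($147.34, qty 45)
  Row 2: Tool Q ($74.65, qty 89)
  Row 3: Gadget Y ($390.43, qty 63)
  Row 4: Gadget X ($298.34, qty 58)
  Row 5: Gadget X ($298.34, qty 58) <-- DUPLICATE
  Row 6: Device M ($147.34, qty 45) <-- DUPLICATE

Duplicates found: 2
Unique records: 4

2 duplicates, 4 unique


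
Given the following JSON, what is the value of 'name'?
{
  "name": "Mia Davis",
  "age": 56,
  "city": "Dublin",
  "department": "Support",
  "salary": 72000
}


Looking up field 'name'
Value: Mia Davis

Mia Davis


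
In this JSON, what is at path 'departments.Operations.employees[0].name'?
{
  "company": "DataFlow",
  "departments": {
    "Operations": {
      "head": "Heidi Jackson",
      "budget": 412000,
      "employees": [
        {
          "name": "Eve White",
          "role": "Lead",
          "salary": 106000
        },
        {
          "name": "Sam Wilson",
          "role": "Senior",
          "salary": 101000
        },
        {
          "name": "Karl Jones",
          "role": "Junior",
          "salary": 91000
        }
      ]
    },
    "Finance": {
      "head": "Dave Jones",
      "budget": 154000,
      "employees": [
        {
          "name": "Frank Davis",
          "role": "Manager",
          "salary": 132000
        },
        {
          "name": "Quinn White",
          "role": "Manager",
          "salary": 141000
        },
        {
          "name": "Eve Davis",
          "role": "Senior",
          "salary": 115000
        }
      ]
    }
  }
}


Path: departments.Operations.employees[0].name

Navigate:
  -> departments
  -> Operations
  -> employees[0].name = 'Eve White'

Eve White


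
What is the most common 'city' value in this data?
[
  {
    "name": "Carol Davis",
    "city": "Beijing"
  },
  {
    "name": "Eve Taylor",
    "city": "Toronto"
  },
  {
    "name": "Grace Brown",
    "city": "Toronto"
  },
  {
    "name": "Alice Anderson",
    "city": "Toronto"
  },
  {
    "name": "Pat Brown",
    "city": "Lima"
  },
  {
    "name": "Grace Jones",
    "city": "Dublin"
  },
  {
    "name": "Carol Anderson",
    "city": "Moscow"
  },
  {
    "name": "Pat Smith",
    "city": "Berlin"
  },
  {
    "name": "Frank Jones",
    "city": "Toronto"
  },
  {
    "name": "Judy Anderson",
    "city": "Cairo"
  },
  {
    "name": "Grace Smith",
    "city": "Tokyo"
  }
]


Counting 'city' values across 11 records:

  Toronto: 4 ####
  Beijing: 1 #
  Lima: 1 #
  Dublin: 1 #
  Moscow: 1 #
  Berlin: 1 #
  Cairo: 1 #
  Tokyo: 1 #

Most common: Toronto (4 times)

Toronto (4 times)


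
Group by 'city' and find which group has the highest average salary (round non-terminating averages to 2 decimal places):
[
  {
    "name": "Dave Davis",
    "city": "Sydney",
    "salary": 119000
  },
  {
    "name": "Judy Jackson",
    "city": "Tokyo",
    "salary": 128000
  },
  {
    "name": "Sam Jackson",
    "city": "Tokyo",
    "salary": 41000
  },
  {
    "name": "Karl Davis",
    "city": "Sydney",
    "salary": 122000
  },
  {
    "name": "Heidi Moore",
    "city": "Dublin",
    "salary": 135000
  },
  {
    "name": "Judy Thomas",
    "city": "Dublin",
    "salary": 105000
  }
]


Group by: city

Groups:
  Dublin: 2 people, avg salary = 240000/2 = $120000
  Sydney: 2 people, avg salary = 241000/2 = $120500
  Tokyo: 2 people, avg salary = 169000/2 = $84500

Highest average salary: Sydney ($120500)

Sydney ($120500)


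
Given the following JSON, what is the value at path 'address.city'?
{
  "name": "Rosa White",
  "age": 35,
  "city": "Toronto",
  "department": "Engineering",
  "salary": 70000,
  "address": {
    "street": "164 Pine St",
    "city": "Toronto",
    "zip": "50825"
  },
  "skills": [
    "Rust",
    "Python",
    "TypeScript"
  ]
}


Query: address.city
Path: address -> city
Value: Toronto

Toronto


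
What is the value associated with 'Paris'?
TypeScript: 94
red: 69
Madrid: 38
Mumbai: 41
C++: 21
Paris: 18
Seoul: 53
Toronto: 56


Looking up key 'Paris'
Value: 18

18


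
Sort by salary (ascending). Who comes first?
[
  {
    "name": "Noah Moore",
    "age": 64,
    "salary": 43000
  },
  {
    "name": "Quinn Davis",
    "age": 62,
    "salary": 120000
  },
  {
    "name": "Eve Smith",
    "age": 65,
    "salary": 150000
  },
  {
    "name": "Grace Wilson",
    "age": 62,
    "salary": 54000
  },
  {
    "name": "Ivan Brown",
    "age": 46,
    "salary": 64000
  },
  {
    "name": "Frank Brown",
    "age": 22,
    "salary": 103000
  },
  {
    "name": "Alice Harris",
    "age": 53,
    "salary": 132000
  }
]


Sort by: salary (ascending)

Sorted order:
  1. Noah Moore (salary = 43000)
  2. Grace Wilson (salary = 54000)
  3. Ivan Brown (salary = 64000)
  4. Frank Brown (salary = 103000)
  5. Quinn Davis (salary = 120000)
  6. Alice Harris (salary = 132000)
  7. Eve Smith (salary = 150000)

First: Noah Moore

Noah Moore


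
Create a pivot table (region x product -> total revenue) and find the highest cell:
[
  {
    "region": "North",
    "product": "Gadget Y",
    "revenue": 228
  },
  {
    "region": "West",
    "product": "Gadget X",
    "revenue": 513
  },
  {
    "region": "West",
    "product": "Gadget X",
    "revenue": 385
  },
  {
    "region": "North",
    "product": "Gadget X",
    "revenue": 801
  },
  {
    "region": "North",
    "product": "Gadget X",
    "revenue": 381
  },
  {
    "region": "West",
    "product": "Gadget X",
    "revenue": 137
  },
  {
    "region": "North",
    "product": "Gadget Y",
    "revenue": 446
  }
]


Pivot: region (rows) x product (columns) -> total revenue

     Gadget X      Gadget Y    
North         1182           674  
West          1035             0  

Highest: North / Gadget X = $1182

North / Gadget X = $1182


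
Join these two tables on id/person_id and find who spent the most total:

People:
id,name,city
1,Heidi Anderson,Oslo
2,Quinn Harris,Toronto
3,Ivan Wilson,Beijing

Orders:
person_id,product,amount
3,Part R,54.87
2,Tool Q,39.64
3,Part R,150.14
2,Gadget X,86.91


Join on: people.id = orders.person_id

Joined rows:
  Ivan Wilson (Beijing) bought Part R for $54.87
  Quinn Harris (Toronto) bought Tool Q for $39.64
  Ivan Wilson (Beijing) bought Part R for $150.14
  Quinn Harris (Toronto) bought Gadget X for $86.91

Total per person:
  Ivan Wilson: $205.01
  Quinn Harris: $126.55

Top spender: Ivan Wilson ($205.01)

Ivan Wilson ($205.01)


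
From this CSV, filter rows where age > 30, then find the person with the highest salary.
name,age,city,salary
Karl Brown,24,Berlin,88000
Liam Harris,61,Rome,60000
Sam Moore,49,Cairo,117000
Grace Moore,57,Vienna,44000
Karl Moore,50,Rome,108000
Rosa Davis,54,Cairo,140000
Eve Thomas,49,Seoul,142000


Filter: age > 30
Sort by: salary (descending)

Filtered records (6):
  Eve Thomas, age 49, salary $142000
  Rosa Davis, age 54, salary $140000
  Sam Moore, age 49, salary $117000
  Karl Moore, age 50, salary $108000
  Liam Harris, age 61, salary $60000
  Grace Moore, age 57, salary $44000

Highest salary: Eve Thomas ($142000)

Eve Thomas


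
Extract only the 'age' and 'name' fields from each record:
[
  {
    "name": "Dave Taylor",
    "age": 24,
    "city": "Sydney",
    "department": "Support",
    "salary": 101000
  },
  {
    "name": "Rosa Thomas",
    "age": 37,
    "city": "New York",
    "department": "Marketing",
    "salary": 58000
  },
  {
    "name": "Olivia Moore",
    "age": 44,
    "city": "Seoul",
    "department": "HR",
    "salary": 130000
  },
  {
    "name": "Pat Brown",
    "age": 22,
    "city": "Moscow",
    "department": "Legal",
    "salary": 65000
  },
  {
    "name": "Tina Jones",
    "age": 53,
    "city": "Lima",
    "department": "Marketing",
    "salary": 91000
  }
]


Original: 5 records with fields: name, age, city, department, salary
Keep: ['age', 'name']
Drop: ['city', 'department', 'salary']
Result: 5 records, 2 fields each

[
  {
    "age": 24,
    "name": "Dave Taylor"
  },
  {
    "age": 37,
    "name": "Rosa Thomas"
  },
  {
    "age": 44,
    "name": "Olivia Moore"
  },
  {
    "age": 22,
    "name": "Pat Brown"
  },
  {
    "age": 53,
    "name": "Tina Jones"
  }
]


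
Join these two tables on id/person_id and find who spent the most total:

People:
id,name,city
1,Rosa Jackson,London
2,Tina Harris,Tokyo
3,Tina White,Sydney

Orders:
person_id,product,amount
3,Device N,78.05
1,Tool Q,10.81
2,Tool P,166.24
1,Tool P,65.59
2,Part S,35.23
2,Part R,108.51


Join on: people.id = orders.person_id

Joined rows:
  Tina White (Sydney) bought Device N for $78.05
  Rosa Jackson (London) bought Tool Q for $10.81
  Tina Harris (Tokyo) bought Tool P for $166.24
  Rosa Jackson (London) bought Tool P for $65.59
  Tina Harris (Tokyo) bought Part S for $35.23
  Tina Harris (Tokyo) bought Part R for $108.51

Total per person:
  Tina Harris: $309.98
  Tina White: $78.05
  Rosa Jackson: $76.40

Top spender: Tina Harris ($309.98)

Tina Harris ($309.98)


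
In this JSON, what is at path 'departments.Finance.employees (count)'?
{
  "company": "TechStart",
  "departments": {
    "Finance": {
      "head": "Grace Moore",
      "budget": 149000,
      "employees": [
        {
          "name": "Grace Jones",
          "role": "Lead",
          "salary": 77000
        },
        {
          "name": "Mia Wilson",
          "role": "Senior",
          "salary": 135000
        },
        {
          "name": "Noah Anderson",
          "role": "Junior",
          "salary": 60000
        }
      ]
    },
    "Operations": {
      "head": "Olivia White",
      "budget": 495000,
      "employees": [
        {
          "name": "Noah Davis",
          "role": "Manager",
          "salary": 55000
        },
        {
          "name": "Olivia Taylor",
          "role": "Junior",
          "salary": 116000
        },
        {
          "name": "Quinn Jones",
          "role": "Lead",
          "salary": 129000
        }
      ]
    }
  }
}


Path: departments.Finance.employees (count)

Navigate:
  -> departments
  -> Finance
  -> employees (array, length 3)

3


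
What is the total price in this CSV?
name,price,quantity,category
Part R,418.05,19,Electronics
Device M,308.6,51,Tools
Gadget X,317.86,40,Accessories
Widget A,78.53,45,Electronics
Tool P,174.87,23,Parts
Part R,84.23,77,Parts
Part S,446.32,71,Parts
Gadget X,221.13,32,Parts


Computing total price:
Values: [418.05, 308.6, 317.86, 78.53, 174.87, 84.23, 446.32, 221.13]
Sum = 2049.59

2049.59


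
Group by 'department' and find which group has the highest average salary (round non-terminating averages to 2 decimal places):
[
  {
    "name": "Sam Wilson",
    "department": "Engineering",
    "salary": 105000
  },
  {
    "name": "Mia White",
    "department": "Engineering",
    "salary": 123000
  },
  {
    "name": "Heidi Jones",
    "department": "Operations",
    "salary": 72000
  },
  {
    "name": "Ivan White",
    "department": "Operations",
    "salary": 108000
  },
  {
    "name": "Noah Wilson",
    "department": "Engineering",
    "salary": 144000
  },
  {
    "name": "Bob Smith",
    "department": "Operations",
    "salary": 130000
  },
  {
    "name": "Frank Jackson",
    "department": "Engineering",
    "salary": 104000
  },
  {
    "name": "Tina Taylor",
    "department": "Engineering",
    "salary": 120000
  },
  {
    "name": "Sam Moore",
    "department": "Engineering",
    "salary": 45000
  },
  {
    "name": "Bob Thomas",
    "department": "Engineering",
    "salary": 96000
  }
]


Group by: department

Groups:
  Engineering: 7 people, avg salary = 737000/7 ≈ $105285.71
  Operations: 3 people, avg salary = 310000/3 ≈ $103333.33

Highest average salary: Engineering (≈$105285.71)

Engineering (≈$105285.71)


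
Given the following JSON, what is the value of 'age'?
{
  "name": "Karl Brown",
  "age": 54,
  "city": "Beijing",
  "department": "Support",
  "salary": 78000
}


Looking up field 'age'
Value: 54

54


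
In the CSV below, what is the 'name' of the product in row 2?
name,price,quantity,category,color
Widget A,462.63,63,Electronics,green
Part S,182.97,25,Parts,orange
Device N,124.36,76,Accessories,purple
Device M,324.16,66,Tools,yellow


Query: Row 2 ('Part S'), column 'name'
Value: Part S

Part S


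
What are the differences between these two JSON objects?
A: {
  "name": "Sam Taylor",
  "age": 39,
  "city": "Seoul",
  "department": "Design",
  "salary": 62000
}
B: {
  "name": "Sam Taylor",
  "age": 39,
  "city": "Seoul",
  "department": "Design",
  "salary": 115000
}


Comparing each field (in key order):
  name: same
  age: same
  city: same
  department: same
  salary: DIFFERENT
Differences:
  salary: 62000 -> 115000

1 field(s) changed

1 change: salary


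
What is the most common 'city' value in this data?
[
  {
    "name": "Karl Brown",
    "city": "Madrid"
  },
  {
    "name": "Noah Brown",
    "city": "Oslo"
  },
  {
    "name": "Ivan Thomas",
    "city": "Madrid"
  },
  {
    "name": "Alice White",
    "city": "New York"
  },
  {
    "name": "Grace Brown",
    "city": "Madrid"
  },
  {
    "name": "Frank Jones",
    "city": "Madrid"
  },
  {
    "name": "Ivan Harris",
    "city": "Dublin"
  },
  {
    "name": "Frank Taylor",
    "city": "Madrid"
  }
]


Counting 'city' values across 8 records:

  Madrid: 5 #####
  Oslo: 1 #
  New York: 1 #
  Dublin: 1 #

Most common: Madrid (5 times)

Madrid (5 times)


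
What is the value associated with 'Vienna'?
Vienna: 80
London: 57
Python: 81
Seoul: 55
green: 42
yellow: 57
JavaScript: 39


Looking up key 'Vienna'
Value: 80

80


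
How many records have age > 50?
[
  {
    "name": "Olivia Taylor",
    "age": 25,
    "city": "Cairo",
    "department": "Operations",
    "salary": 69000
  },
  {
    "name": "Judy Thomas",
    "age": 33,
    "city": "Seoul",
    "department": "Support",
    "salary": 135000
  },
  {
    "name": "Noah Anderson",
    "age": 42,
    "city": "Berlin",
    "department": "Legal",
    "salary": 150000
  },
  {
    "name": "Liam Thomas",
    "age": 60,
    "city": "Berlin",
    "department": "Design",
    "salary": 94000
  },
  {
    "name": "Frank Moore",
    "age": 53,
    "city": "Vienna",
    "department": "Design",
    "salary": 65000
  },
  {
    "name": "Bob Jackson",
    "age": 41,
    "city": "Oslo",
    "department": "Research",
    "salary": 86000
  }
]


Data: 6 records
Condition: age > 50

Checking each record:
  Olivia Taylor: 25
  Judy Thomas: 33
  Noah Anderson: 42
  Liam Thomas: 60 MATCH
  Frank Moore: 53 MATCH
  Bob Jackson: 41

Count: 2

2


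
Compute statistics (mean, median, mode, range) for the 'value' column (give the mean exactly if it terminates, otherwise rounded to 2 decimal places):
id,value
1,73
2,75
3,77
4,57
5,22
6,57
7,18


Data: [73, 75, 77, 57, 22, 57, 18]
Count: 7
Sum: 379
Mean: 379/7 ≈ 54.14 (rounded to 2 decimal places)
Sorted: [18, 22, 57, 57, 73, 75, 77]
Median: 57.0
Mode: 57 (2 times)
Range: 77 - 18 = 59
Min: 18, Max: 77

mean≈54.14, median=57.0, mode=57, range=59


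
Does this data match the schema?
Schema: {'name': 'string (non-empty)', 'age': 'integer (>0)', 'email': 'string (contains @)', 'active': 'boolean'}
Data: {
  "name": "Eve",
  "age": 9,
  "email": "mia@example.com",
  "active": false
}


Validating each field against schema:
  name: OK (non-empty string)
  age: OK (positive integer)
  email: OK (string with @)
  active: OK (boolean)

Result: VALID

VALID


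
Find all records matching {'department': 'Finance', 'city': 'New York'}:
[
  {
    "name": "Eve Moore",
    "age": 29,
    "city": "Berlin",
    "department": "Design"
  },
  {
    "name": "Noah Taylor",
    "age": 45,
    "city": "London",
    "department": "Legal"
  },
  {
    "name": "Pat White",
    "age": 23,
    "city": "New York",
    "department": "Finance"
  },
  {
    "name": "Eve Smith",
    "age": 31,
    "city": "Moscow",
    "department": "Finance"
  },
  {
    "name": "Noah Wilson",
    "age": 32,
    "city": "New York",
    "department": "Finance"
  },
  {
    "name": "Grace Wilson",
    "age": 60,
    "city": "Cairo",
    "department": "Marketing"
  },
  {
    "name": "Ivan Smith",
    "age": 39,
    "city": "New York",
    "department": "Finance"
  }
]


Search criteria: {'department': 'Finance', 'city': 'New York'}

Checking 7 records:
  Eve Moore: {department: Design, city: Berlin}
  Noah Taylor: {department: Legal, city: London}
  Pat White: {department: Finance, city: New York} <-- MATCH
  Eve Smith: {department: Finance, city: Moscow}
  Noah Wilson: {department: Finance, city: New York} <-- MATCH
  Grace Wilson: {department: Marketing, city: Cairo}
  Ivan Smith: {department: Finance, city: New York} <-- MATCH

Matches: ["Pat White", "Noah Wilson", "Ivan Smith"]

["Pat White", "Noah Wilson", "Ivan Smith"]


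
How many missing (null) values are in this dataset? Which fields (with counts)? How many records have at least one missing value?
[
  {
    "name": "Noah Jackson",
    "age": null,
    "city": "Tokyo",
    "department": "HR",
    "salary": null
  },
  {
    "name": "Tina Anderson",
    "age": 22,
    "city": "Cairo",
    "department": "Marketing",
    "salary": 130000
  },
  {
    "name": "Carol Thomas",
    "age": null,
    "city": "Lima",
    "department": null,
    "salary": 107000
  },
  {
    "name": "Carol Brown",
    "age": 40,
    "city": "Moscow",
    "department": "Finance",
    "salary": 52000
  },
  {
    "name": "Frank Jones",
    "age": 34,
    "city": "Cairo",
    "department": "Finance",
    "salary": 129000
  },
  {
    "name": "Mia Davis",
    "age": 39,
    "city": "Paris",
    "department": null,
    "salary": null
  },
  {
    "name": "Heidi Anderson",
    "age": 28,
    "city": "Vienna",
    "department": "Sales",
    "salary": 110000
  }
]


Checking for missing (null) values in 7 records:

  Noah Jackson: age, salary
  Tina Anderson: complete
  Carol Thomas: age, department
  Carol Brown: complete
  Frank Jones: complete
  Mia Davis: department, salary
  Heidi Anderson: complete

Per field:
  name: 0 missing
  age: 2 missing
  city: 0 missing
  department: 2 missing
  salary: 2 missing

Total missing values: 6
Records with any missing: 3

6 missing values (age: 2, department: 2, salary: 2); 3 incomplete records


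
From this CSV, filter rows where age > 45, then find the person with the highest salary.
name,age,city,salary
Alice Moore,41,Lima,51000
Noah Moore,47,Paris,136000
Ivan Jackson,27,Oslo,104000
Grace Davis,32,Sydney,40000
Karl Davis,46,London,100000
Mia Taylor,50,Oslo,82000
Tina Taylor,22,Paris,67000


Filter: age > 45
Sort by: salary (descending)

Filtered records (3):
  Noah Moore, age 47, salary $136000
  Karl Davis, age 46, salary $100000
  Mia Taylor, age 50, salary $82000

Highest salary: Noah Moore ($136000)

Noah Moore


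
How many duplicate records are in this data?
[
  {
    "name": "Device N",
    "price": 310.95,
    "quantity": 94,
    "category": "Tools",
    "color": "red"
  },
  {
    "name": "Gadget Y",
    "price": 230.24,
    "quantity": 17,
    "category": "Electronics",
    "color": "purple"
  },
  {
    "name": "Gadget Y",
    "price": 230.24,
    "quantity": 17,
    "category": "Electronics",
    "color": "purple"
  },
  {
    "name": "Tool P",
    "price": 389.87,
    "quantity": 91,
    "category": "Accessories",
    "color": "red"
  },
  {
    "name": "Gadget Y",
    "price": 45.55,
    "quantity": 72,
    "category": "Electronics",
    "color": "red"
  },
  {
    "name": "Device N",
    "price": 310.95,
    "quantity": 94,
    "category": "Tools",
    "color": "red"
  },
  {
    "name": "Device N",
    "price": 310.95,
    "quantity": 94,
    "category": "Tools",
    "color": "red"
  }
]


Checking 7 records for duplicates:

  Row 1: Device N ($310.95, qty 94)
  Row 2: Gadget Y ($230.24, qty 17)
  Row 3: Gadget Y ($230.24, qty 17) <-- DUPLICATE
  Row 4: Tool P ($389.87, qty 91)
  Row 5: Gadget Y ($45.55, qty 72)
  Row 6: Device N ($310.95, qty 94) <-- DUPLICATE
  Row 7: Device N ($310.95, qty 94) <-- DUPLICATE

Duplicates found: 3
Unique records: 4

3 duplicates, 4 unique


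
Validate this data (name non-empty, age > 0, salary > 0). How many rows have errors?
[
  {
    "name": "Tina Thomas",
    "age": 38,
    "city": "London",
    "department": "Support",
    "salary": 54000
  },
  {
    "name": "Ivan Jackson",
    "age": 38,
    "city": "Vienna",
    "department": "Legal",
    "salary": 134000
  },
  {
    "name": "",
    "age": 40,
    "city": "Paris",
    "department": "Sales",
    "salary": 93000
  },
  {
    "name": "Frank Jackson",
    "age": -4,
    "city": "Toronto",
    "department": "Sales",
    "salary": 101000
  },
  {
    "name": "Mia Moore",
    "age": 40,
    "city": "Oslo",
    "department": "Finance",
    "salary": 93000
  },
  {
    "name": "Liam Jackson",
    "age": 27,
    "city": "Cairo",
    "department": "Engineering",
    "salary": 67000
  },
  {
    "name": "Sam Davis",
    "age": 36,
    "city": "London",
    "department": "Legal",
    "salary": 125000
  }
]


Validating 7 records:
Rules: name non-empty, age > 0, salary > 0

  Row 1 (Tina Thomas): OK
  Row 2 (Ivan Jackson): OK
  Row 3 (???): empty name
  Row 4 (Frank Jackson): negative age: -4
  Row 5 (Mia Moore): OK
  Row 6 (Liam Jackson): OK
  Row 7 (Sam Davis): OK

Total errors: 2

2 errors


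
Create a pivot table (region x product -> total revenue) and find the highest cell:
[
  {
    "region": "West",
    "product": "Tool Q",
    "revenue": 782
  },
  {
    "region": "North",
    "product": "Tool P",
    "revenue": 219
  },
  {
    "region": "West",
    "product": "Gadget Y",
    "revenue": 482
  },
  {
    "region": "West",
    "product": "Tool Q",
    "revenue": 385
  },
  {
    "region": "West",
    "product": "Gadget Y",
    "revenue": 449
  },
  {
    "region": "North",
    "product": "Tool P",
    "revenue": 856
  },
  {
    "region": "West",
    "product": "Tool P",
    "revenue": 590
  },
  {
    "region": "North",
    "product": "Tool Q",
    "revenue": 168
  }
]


Pivot: region (rows) x product (columns) -> total revenue

     Gadget Y      Tool P        Tool Q      
North            0          1075           168  
West           931           590          1167  

Highest: West / Tool Q = $1167

West / Tool Q = $1167


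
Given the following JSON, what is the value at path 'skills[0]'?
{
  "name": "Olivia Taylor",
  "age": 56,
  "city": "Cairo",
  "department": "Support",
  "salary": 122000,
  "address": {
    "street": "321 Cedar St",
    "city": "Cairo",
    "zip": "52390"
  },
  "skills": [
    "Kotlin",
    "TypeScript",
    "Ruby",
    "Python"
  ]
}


Query: skills[0]
Path: skills -> first element
Value: Kotlin

Kotlin


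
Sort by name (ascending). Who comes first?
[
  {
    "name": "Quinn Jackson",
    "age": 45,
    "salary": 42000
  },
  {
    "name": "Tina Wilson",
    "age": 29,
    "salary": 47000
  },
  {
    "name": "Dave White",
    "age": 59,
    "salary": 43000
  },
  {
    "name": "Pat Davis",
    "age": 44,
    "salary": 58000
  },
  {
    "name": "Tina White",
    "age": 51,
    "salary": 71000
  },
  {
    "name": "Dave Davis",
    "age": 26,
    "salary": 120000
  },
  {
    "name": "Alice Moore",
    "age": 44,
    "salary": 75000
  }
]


Sort by: name (ascending)

Sorted order:
  1. Alice Moore (name = Alice Moore)
  2. Dave Davis (name = Dave Davis)
  3. Dave White (name = Dave White)
  4. Pat Davis (name = Pat Davis)
  5. Quinn Jackson (name = Quinn Jackson)
  6. Tina White (name = Tina White)
  7. Tina Wilson (name = Tina Wilson)

First: Alice Moore

Alice Moore
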